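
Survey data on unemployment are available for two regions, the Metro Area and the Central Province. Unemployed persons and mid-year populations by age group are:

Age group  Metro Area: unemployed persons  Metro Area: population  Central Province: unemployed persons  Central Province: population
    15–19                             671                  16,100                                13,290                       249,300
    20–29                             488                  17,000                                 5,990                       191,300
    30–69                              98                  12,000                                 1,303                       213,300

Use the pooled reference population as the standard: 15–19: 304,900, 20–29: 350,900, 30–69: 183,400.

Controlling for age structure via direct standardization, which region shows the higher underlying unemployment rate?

Central Province

Age-specific rates per 1,000 for the Metro Area: 41.677, 28.706, 8.167.
For the Central Province: 53.309, 31.312, 6.109.
Standard total = 839,200; weights = 0.3633, 0.4181, 0.2185.
The Metro Area: 0.3633×41.677 + 0.4181×28.706 + 0.2185×8.167 = 28.9299 per 1,000.
The Central Province: 0.3633×53.309 + 0.4181×31.312 + 0.2185×6.109 = 33.7962 per 1,000.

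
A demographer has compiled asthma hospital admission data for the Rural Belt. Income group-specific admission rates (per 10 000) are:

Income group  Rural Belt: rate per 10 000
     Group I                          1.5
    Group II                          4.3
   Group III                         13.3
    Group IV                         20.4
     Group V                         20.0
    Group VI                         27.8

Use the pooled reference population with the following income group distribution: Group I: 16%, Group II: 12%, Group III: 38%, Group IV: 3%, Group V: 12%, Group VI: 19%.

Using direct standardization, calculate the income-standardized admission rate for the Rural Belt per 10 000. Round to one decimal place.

Standard weights: 0.16, 0.12, 0.38, 0.03, 0.12, 0.19.
Standardized rate: 0.1600×1.5 + 0.1200×4.3 + 0.3800×13.3 + 0.0300×20.4 + 0.1200×20.0 + 0.1900×27.8 = 14.1040 per 10 000.

14.1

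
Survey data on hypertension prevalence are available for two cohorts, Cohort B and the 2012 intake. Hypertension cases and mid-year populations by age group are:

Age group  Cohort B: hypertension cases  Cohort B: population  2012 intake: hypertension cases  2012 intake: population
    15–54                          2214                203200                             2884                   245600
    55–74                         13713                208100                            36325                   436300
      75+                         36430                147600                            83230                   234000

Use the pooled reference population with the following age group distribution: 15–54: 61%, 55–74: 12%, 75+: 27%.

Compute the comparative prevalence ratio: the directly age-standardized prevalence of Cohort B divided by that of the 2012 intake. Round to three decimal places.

Age-specific rates per 1000 for Cohort B: 10.896, 65.896, 246.816.
For the 2012 intake: 11.743, 83.257, 355.684.
Standard weights: 0.61, 0.12, 0.27.
Cohort B: 0.6100×10.896 + 0.1200×65.896 + 0.2700×246.816 = 81.1941 per 1000.
The 2012 intake: 0.6100×11.743 + 0.1200×83.257 + 0.2700×355.684 = 113.1885 per 1000.
Ratio = 81.1941 ÷ 113.1885 = 0.71734.

0.717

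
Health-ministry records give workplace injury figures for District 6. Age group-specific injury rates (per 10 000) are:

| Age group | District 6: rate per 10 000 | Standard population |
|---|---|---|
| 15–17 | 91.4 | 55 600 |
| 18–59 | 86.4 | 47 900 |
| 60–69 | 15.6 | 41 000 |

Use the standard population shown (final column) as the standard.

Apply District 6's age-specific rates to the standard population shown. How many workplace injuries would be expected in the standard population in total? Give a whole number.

Expected workplace injuries = Σ (standard pop × age-specific rate ÷ 10 000)
= 55 600×91.4/10 000 + 47 900×86.4/10 000 + 41 000×15.6/10 000
= 508.18 + 413.86 + 63.96 = 986.00.

986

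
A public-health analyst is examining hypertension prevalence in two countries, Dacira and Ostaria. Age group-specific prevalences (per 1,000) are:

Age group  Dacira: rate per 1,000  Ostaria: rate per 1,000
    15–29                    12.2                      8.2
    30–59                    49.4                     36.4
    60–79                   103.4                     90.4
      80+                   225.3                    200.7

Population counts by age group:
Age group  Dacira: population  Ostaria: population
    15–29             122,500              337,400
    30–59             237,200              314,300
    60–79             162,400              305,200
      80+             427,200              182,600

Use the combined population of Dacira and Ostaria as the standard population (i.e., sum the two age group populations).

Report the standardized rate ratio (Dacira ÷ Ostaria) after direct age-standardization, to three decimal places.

Combined standard total = 2,088,800; weights = 0.2202, 0.2640, 0.2239, 0.2919.
Dacira: 0.2202×12.2 + 0.2640×49.4 + 0.2239×103.4 + 0.2919×225.3 = 104.6499 per 1,000.
Ostaria: 0.2202×8.2 + 0.2640×36.4 + 0.2239×90.4 + 0.2919×200.7 = 90.2450 per 1,000.
Ratio = 104.6499 ÷ 90.2450 = 1.15962.

1.160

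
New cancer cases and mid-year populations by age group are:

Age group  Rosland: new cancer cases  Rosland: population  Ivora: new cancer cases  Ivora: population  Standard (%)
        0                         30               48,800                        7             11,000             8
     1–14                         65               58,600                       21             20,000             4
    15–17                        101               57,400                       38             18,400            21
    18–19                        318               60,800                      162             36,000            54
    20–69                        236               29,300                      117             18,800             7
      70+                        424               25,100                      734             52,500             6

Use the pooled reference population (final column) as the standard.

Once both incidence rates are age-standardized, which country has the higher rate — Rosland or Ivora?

Age-specific rates per 100,000 for Rosland: 61.48, 110.92, 175.96, 523.03, 805.46, 1689.24.
For Ivora: 63.64, 105.00, 206.52, 450.00, 622.34, 1398.10.
Standard weights: 0.08, 0.04, 0.21, 0.54, 0.07, 0.06.
Rosland: 0.0800×61.48 + 0.0400×110.92 + 0.2100×175.96 + 0.5400×523.03 + 0.0700×805.46 + 0.0600×1689.24 = 486.4772 per 100,000.
Ivora: 0.0800×63.64 + 0.0400×105.00 + 0.2100×206.52 + 0.5400×450.00 + 0.0700×622.34 + 0.0600×1398.10 = 423.1100 per 100,000.
The crude rates (419.29 vs 688.58) would put Ivora higher, but that reflects its age composition; once standardized to a common age structure, Rosland has the higher underlying rate.

Rosland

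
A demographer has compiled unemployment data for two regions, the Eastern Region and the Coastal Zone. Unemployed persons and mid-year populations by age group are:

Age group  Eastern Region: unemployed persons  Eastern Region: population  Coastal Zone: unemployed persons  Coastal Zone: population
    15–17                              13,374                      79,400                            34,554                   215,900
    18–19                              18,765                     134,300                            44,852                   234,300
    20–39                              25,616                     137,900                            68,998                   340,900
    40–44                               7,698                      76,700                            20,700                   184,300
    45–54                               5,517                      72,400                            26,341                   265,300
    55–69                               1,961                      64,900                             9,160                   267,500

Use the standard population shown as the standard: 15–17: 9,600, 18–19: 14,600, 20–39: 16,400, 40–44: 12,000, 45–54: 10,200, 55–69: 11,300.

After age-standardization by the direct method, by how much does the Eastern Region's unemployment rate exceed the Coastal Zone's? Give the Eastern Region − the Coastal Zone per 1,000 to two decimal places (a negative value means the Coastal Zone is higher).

-18.51

Age-specific rates per 1,000 for the Eastern Region: 168.438, 139.724, 185.758, 100.365, 76.202, 30.216.
For the Coastal Zone: 160.046, 191.430, 202.400, 112.317, 99.288, 34.243.
Standard total = 74,100; weights = 0.1296, 0.1970, 0.2213, 0.1619, 0.1377, 0.1525.
The Eastern Region: 0.1296×168.438 + 0.1970×139.724 + 0.2213×185.758 + 0.1619×100.365 + 0.1377×76.202 + 0.1525×30.216 = 121.8150 per 1,000.
The Coastal Zone: 0.1296×160.046 + 0.1970×191.430 + 0.2213×202.400 + 0.1619×112.317 + 0.1377×99.288 + 0.1525×34.243 = 140.3260 per 1,000.
Difference = 121.8150 − 140.3260 = -18.5110.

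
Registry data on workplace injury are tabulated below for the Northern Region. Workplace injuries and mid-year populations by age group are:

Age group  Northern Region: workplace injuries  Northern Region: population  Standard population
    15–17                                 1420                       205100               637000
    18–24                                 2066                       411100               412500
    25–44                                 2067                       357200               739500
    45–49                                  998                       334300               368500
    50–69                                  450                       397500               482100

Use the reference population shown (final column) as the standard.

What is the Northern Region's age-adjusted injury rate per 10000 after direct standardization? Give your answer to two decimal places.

47.01

Age-specific rates per 10000 for the Northern Region: 69.23, 50.26, 57.87, 29.85, 11.32.
Standard total = 2639600; weights = 0.2413, 0.1563, 0.2802, 0.1396, 0.1826.
Standardized rate: 0.2413×69.23 + 0.1563×50.26 + 0.2802×57.87 + 0.1396×29.85 + 0.1826×11.32 = 47.0086 per 10000.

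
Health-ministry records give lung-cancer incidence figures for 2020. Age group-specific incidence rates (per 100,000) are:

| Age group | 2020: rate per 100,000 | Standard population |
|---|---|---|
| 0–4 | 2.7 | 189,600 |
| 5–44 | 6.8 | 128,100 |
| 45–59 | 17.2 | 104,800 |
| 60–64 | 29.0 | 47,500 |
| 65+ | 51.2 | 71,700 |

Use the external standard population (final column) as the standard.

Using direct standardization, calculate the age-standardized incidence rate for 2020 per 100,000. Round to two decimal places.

15.20

Standard total = 541,700; weights = 0.3500, 0.2365, 0.1935, 0.0877, 0.1324.
Standardized rate: 0.3500×2.7 + 0.2365×6.8 + 0.1935×17.2 + 0.0877×29.0 + 0.1324×51.2 = 15.2005 per 100,000.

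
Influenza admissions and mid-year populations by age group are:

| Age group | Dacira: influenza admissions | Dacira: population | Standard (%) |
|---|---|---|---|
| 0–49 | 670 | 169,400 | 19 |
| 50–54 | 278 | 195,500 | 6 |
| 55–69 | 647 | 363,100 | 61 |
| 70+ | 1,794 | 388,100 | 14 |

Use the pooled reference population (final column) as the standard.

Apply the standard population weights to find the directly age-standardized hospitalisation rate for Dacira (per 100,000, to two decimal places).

Age-specific rates per 100,000 for Dacira: 395.51, 142.20, 178.19, 462.25.
Standard weights: 0.19, 0.06, 0.61, 0.14.
Standardized rate: 0.1900×395.51 + 0.0600×142.20 + 0.6100×178.19 + 0.1400×462.25 = 257.0894 per 100,000.

257.09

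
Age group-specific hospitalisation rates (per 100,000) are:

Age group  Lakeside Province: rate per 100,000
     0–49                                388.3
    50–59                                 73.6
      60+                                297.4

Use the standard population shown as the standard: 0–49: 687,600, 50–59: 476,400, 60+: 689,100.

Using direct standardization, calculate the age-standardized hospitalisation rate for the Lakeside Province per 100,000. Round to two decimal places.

273.59

Standard total = 1,853,100; weights = 0.3711, 0.2571, 0.3719.
Standardized rate: 0.3711×388.3 + 0.2571×73.6 + 0.3719×297.4 = 273.5937 per 100,000.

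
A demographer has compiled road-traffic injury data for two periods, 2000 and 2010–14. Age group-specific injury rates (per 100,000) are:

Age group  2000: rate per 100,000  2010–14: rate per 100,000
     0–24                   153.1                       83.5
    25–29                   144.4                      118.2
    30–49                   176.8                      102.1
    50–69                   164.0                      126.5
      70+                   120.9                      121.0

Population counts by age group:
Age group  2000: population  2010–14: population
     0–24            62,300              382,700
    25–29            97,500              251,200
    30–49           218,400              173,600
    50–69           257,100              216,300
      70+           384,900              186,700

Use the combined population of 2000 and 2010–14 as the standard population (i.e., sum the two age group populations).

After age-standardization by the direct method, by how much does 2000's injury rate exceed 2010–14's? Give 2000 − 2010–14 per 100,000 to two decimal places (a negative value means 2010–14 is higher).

Combined standard total = 2,230,700; weights = 0.1995, 0.1563, 0.1757, 0.2122, 0.2562.
2000: 0.1995×153.1 + 0.1563×144.4 + 0.1757×176.8 + 0.2122×164.0 + 0.2562×120.9 = 149.9670 per 100,000.
2010–14: 0.1995×83.5 + 0.1563×118.2 + 0.1757×102.1 + 0.2122×126.5 + 0.2562×121.0 = 110.9274 per 100,000.
Difference = 149.9670 − 110.9274 = 39.0396.

39.04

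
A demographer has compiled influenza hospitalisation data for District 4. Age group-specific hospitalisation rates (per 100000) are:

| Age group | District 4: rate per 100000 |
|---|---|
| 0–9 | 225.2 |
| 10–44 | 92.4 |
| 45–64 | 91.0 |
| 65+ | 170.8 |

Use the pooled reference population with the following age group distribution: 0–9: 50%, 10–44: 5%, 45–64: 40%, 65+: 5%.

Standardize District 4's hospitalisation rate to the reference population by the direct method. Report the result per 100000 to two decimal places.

Standard weights: 0.50, 0.05, 0.40, 0.05.
Standardized rate: 0.5000×225.2 + 0.0500×92.4 + 0.4000×91.0 + 0.0500×170.8 = 162.1600 per 100000.

162.16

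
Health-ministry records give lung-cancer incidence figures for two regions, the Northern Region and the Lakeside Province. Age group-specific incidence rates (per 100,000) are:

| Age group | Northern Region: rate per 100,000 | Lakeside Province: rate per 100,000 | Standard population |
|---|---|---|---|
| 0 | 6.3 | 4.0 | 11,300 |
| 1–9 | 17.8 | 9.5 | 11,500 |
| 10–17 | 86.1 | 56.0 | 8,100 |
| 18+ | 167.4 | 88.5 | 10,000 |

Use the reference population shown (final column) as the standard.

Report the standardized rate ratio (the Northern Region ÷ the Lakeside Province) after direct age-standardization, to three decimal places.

1.773

Standard total = 40,900; weights = 0.2763, 0.2812, 0.1980, 0.2445.
The Northern Region: 0.2763×6.3 + 0.2812×17.8 + 0.1980×86.1 + 0.2445×167.4 = 64.7262 per 100,000.
The Lakeside Province: 0.2763×4.0 + 0.2812×9.5 + 0.1980×56.0 + 0.2445×88.5 = 36.5049 per 100,000.
Ratio = 64.7262 ÷ 36.5049 = 1.77308.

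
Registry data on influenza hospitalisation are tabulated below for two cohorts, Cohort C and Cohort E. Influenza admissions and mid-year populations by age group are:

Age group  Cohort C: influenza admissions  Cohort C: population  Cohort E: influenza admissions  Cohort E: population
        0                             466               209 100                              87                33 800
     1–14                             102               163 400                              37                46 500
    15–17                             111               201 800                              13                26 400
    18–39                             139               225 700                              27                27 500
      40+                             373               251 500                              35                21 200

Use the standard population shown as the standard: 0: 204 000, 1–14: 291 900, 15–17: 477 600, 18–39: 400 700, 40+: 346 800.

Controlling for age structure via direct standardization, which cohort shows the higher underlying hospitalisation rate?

Age-specific rates per 100 000 for Cohort C: 222.86, 62.42, 55.00, 61.59, 148.31.
For Cohort E: 257.40, 79.57, 49.24, 98.18, 165.09.
Standard total = 1 721 000; weights = 0.1185, 0.1696, 0.2775, 0.2328, 0.2015.
Cohort C: 0.1185×222.86 + 0.1696×62.42 + 0.2775×55.00 + 0.2328×61.59 + 0.2015×148.31 = 96.4943 per 100 000.
Cohort E: 0.1185×257.40 + 0.1696×79.57 + 0.2775×49.24 + 0.2328×98.18 + 0.2015×165.09 = 113.7999 per 100 000.

Cohort E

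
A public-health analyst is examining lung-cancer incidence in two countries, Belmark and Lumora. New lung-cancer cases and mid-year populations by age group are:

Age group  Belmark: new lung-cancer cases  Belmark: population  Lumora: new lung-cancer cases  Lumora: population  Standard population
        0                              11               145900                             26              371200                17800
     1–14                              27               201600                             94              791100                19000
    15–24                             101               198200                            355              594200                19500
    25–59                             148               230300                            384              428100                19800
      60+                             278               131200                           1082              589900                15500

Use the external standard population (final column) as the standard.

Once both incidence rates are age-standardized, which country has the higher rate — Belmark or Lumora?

Age-specific rates per 100000 for Belmark: 7.54, 13.39, 50.96, 64.26, 211.89.
For Lumora: 7.00, 11.88, 59.74, 89.70, 183.42.
Standard total = 91600; weights = 0.1943, 0.2074, 0.2129, 0.2162, 0.1692.
Belmark: 0.1943×7.54 + 0.2074×13.39 + 0.2129×50.96 + 0.2162×64.26 + 0.1692×211.89 = 64.8372 per 100000.
Lumora: 0.1943×7.00 + 0.2074×11.88 + 0.2129×59.74 + 0.2162×89.70 + 0.1692×183.42 = 66.9706 per 100000.

Lumora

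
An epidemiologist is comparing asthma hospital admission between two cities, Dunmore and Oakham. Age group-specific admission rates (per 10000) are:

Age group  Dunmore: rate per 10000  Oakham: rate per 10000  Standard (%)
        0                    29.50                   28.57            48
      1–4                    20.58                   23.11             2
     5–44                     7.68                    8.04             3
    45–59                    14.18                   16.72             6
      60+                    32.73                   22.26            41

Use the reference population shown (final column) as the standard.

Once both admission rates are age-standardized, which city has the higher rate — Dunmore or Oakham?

Dunmore

Standard weights: 0.48, 0.02, 0.03, 0.06, 0.41.
Dunmore: 0.4800×29.50 + 0.0200×20.58 + 0.0300×7.68 + 0.0600×14.18 + 0.4100×32.73 = 29.0721 per 10000.
Oakham: 0.4800×28.57 + 0.0200×23.11 + 0.0300×8.04 + 0.0600×16.72 + 0.4100×22.26 = 24.5468 per 10000.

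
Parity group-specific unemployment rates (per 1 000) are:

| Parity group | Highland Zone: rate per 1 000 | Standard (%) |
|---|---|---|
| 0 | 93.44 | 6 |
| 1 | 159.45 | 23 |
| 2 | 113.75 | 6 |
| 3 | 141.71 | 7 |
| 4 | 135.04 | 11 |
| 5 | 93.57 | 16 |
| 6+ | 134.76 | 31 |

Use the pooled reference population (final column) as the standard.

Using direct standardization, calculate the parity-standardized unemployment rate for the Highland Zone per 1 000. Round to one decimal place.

130.6

Standard weights: 0.06, 0.23, 0.06, 0.07, 0.11, 0.16, 0.31.
Standardized rate: 0.0600×93.44 + 0.2300×159.45 + 0.0600×113.75 + 0.0700×141.71 + 0.1100×135.04 + 0.1600×93.57 + 0.3100×134.76 = 130.6258 per 1 000.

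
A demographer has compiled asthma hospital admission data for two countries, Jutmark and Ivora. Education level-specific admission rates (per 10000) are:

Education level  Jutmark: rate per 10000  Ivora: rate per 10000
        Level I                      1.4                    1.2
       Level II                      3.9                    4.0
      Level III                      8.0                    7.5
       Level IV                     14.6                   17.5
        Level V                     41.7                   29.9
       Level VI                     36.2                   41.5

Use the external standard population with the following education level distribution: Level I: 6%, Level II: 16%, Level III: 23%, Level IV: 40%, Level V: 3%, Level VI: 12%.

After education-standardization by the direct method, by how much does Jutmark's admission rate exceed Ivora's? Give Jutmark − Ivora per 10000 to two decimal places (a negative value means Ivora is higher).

-1.33

Standard weights: 0.06, 0.16, 0.23, 0.40, 0.03, 0.12.
Jutmark: 0.0600×1.4 + 0.1600×3.9 + 0.2300×8.0 + 0.4000×14.6 + 0.0300×41.7 + 0.1200×36.2 = 13.9830 per 10000.
Ivora: 0.0600×1.2 + 0.1600×4.0 + 0.2300×7.5 + 0.4000×17.5 + 0.0300×29.9 + 0.1200×41.5 = 15.3140 per 10000.
Difference = 13.9830 − 15.3140 = -1.3310.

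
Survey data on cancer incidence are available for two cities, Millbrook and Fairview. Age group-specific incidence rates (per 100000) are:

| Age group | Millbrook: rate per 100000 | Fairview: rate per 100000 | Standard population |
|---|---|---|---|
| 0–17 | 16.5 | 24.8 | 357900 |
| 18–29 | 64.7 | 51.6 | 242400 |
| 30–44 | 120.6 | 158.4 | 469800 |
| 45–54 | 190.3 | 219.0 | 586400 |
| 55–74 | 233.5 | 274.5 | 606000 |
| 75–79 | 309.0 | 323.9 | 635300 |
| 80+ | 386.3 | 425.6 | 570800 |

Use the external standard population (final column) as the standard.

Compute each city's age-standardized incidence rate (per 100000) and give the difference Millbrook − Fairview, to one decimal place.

Standard total = 3468600; weights = 0.1032, 0.0699, 0.1354, 0.1691, 0.1747, 0.1832, 0.1646.
Millbrook: 0.1032×16.5 + 0.0699×64.7 + 0.1354×120.6 + 0.1691×190.3 + 0.1747×233.5 + 0.1832×309.0 + 0.1646×386.3 = 215.6914 per 100000.
Fairview: 0.1032×24.8 + 0.0699×51.6 + 0.1354×158.4 + 0.1691×219.0 + 0.1747×274.5 + 0.1832×323.9 + 0.1646×425.6 = 241.9636 per 100000.
Difference = 215.6914 − 241.9636 = -26.2722.

-26.3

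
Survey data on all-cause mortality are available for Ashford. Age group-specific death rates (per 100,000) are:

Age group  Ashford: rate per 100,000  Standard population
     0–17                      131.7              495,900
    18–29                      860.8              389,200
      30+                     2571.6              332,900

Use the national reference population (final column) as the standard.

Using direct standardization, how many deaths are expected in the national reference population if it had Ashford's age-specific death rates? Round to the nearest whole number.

Expected deaths = Σ (standard pop × age-specific rate ÷ 100,000)
= 495,900×131.7/100,000 + 389,200×860.8/100,000 + 332,900×2571.6/100,000
= 653.10 + 3350.23 + 8560.86 = 12564.19.

12564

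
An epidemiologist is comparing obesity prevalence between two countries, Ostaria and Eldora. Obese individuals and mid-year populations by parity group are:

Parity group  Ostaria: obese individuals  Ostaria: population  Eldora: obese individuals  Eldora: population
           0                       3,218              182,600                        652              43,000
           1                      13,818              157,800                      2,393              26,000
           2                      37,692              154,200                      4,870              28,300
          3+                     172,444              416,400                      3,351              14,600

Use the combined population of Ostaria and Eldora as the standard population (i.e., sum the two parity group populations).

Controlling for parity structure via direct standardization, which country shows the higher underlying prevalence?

Ostaria

Parity-specific rates per 1,000 for Ostaria: 17.623, 87.567, 244.436, 414.131.
For Eldora: 15.163, 92.038, 172.085, 229.521.
Combined standard total = 1,022,900; weights = 0.2205, 0.1797, 0.1784, 0.4214.
Ostaria: 0.2205×17.623 + 0.1797×87.567 + 0.1784×244.436 + 0.4214×414.131 = 237.7264 per 1,000.
Eldora: 0.2205×15.163 + 0.1797×92.038 + 0.1784×172.085 + 0.4214×229.521 = 147.2932 per 1,000.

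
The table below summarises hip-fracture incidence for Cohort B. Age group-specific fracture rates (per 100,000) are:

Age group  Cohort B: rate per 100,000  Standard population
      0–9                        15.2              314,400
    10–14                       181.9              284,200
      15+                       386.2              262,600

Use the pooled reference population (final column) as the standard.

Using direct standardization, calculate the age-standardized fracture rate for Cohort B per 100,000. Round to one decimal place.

Standard total = 861,200; weights = 0.3651, 0.3300, 0.3049.
Standardized rate: 0.3651×15.2 + 0.3300×181.9 + 0.3049×386.2 = 183.3383 per 100,000.

183.3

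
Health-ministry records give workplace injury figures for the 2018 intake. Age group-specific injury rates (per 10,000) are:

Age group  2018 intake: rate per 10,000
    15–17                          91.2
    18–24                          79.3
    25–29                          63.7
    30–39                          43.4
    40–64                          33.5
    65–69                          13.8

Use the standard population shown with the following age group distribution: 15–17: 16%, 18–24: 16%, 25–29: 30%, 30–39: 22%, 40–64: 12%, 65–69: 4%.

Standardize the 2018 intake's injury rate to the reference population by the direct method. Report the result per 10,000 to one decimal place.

60.5

Standard weights: 0.16, 0.16, 0.30, 0.22, 0.12, 0.04.
Standardized rate: 0.1600×91.2 + 0.1600×79.3 + 0.3000×63.7 + 0.2200×43.4 + 0.1200×33.5 + 0.0400×13.8 = 60.5100 per 10,000.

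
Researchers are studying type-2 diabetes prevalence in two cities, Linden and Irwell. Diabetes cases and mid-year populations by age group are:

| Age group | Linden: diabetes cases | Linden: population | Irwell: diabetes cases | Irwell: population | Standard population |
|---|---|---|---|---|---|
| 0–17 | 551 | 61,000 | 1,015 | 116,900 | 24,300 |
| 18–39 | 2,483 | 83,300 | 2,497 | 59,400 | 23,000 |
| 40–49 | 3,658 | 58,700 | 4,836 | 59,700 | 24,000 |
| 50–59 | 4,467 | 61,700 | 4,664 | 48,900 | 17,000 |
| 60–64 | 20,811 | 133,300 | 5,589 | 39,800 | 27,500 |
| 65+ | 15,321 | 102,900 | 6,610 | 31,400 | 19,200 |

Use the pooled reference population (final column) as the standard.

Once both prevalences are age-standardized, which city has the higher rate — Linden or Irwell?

Age-specific rates per 1,000 for Linden: 9.033, 29.808, 62.317, 72.399, 156.122, 148.892.
For Irwell: 8.683, 42.037, 81.005, 95.378, 140.427, 210.510.
Standard total = 135,000; weights = 0.1800, 0.1704, 0.1778, 0.1259, 0.2037, 0.1422.
Linden: 0.1800×9.033 + 0.1704×29.808 + 0.1778×62.317 + 0.1259×72.399 + 0.2037×156.122 + 0.1422×148.892 = 79.8780 per 1,000.
Irwell: 0.1800×8.683 + 0.1704×42.037 + 0.1778×81.005 + 0.1259×95.378 + 0.2037×140.427 + 0.1422×210.510 = 93.6809 per 1,000.
The crude rates (94.41 vs 70.80) would put Linden higher, but that reflects its age composition; once standardized to a common age structure, Irwell has the higher underlying rate.

Irwell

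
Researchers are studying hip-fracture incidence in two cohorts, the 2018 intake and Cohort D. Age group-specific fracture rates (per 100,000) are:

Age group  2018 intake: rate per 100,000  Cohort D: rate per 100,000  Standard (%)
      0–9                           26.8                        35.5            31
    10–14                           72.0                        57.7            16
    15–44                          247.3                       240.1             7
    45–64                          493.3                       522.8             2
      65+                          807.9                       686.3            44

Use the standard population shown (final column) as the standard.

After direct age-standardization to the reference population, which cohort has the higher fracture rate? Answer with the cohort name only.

2018 intake

Standard weights: 0.31, 0.16, 0.07, 0.02, 0.44.
The 2018 intake: 0.3100×26.8 + 0.1600×72.0 + 0.0700×247.3 + 0.0200×493.3 + 0.4400×807.9 = 402.4810 per 100,000.
Cohort D: 0.3100×35.5 + 0.1600×57.7 + 0.0700×240.1 + 0.0200×522.8 + 0.4400×686.3 = 349.4720 per 100,000.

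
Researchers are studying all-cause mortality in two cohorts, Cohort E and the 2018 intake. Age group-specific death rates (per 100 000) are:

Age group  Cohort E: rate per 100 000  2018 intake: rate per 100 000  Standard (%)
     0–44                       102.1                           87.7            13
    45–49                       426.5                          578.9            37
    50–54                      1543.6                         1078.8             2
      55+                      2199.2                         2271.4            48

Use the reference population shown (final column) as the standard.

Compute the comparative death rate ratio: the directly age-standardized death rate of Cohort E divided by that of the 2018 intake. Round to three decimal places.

0.940

Standard weights: 0.13, 0.37, 0.02, 0.48.
Cohort E: 0.1300×102.1 + 0.3700×426.5 + 0.0200×1543.6 + 0.4800×2199.2 = 1257.5660 per 100 000.
The 2018 intake: 0.1300×87.7 + 0.3700×578.9 + 0.0200×1078.8 + 0.4800×2271.4 = 1337.4420 per 100 000.
Ratio = 1257.5660 ÷ 1337.4420 = 0.94028.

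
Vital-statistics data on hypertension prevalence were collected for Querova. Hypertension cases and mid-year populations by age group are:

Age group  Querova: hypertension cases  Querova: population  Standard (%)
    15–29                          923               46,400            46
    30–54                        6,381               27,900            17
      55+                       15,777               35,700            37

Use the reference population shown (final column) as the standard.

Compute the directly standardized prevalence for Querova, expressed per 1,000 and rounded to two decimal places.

Age-specific rates per 1,000 for Querova: 19.892, 228.710, 441.933.
Standard weights: 0.46, 0.17, 0.37.
Standardized rate: 0.4600×19.892 + 0.1700×228.710 + 0.3700×441.933 = 211.5462 per 1,000.

211.55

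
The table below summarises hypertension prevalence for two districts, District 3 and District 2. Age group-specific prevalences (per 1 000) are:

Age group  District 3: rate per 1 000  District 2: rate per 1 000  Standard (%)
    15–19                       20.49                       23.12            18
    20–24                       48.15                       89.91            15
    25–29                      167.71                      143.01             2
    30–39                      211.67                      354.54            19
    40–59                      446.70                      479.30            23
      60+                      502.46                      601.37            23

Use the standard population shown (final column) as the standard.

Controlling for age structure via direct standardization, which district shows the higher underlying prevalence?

Standard weights: 0.18, 0.15, 0.02, 0.19, 0.23, 0.23.
District 3: 0.1800×20.49 + 0.1500×48.15 + 0.0200×167.71 + 0.1900×211.67 + 0.2300×446.70 + 0.2300×502.46 = 272.7890 per 1 000.
District 2: 0.1800×23.12 + 0.1500×89.91 + 0.0200×143.01 + 0.1900×354.54 + 0.2300×479.30 + 0.2300×601.37 = 336.4250 per 1 000.

District 2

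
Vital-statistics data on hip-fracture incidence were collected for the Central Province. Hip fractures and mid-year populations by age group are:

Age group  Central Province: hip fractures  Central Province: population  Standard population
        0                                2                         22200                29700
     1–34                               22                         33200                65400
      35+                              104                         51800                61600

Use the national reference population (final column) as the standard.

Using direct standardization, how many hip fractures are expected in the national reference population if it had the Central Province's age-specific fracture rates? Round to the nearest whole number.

170

Age-specific rates per 100000 for the Central Province: 9.01, 66.27, 200.77.
Expected hip fractures = Σ (standard pop × age-specific rate ÷ 100000)
= 29700×9.01/100000 + 65400×66.27/100000 + 61600×200.77/100000
= 2.68 + 43.34 + 123.68 = 169.69.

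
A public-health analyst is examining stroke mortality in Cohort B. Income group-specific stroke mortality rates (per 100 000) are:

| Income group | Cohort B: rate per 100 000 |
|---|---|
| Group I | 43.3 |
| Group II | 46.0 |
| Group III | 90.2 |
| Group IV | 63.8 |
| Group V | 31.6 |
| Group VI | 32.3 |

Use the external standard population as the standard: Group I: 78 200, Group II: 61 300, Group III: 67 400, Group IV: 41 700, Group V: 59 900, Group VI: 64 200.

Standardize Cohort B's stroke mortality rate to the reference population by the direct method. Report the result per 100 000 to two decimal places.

50.74

Standard total = 372 700; weights = 0.2098, 0.1645, 0.1808, 0.1119, 0.1607, 0.1723.
Standardized rate: 0.2098×43.3 + 0.1645×46.0 + 0.1808×90.2 + 0.1119×63.8 + 0.1607×31.6 + 0.1723×32.3 = 50.7440 per 100 000.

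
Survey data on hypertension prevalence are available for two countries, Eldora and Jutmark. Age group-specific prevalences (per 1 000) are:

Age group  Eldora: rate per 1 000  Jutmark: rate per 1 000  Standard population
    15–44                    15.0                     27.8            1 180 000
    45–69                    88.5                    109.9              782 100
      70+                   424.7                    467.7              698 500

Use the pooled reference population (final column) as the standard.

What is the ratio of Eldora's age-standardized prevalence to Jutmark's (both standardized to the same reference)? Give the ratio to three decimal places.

0.861

Standard total = 2 660 600; weights = 0.4435, 0.2940, 0.2625.
Eldora: 0.4435×15.0 + 0.2940×88.5 + 0.2625×424.7 = 144.1663 per 1 000.
Jutmark: 0.4435×27.8 + 0.2940×109.9 + 0.2625×467.7 = 167.4229 per 1 000.
Ratio = 144.1663 ÷ 167.4229 = 0.86109.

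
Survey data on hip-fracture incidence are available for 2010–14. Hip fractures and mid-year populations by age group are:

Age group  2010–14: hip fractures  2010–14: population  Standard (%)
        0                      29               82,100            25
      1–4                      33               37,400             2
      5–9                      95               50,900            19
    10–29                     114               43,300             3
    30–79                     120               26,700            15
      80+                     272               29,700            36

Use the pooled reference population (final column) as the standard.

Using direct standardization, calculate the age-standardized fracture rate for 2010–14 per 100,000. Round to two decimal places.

Age-specific rates per 100,000 for 2010–14: 35.32, 88.24, 186.64, 263.28, 449.44, 915.82.
Standard weights: 0.25, 0.02, 0.19, 0.03, 0.15, 0.36.
Standardized rate: 0.2500×35.32 + 0.0200×88.24 + 0.1900×186.64 + 0.0300×263.28 + 0.1500×449.44 + 0.3600×915.82 = 451.0682 per 100,000.

451.07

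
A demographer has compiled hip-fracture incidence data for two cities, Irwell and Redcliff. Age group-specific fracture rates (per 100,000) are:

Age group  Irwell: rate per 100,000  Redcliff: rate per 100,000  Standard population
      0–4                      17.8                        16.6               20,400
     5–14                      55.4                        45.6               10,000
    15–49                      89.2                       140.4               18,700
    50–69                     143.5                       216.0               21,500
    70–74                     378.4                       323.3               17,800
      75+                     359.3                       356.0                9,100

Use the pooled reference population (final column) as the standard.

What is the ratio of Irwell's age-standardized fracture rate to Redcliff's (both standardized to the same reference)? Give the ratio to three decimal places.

Standard total = 97,500; weights = 0.2092, 0.1026, 0.1918, 0.2205, 0.1826, 0.0933.
Irwell: 0.2092×17.8 + 0.1026×55.4 + 0.1918×89.2 + 0.2205×143.5 + 0.1826×378.4 + 0.0933×359.3 = 160.7750 per 100,000.
Redcliff: 0.2092×16.6 + 0.1026×45.6 + 0.1918×140.4 + 0.2205×216.0 + 0.1826×323.3 + 0.0933×356.0 = 174.9586 per 100,000.
Ratio = 160.7750 ÷ 174.9586 = 0.91893.

0.919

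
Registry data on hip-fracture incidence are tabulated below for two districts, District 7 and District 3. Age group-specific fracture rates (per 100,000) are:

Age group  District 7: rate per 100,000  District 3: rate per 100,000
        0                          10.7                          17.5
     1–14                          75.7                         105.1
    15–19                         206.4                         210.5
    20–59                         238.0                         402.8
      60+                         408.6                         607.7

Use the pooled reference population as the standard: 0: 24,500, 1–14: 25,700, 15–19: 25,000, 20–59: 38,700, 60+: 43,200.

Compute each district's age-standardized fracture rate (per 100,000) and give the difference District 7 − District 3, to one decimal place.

-101.9

Standard total = 157,100; weights = 0.1560, 0.1636, 0.1591, 0.2463, 0.2750.
District 7: 0.1560×10.7 + 0.1636×75.7 + 0.1591×206.4 + 0.2463×238.0 + 0.2750×408.6 = 217.8852 per 100,000.
District 3: 0.1560×17.5 + 0.1636×105.1 + 0.1591×210.5 + 0.2463×402.8 + 0.2750×607.7 = 319.7538 per 100,000.
Difference = 217.8852 − 319.7538 = -101.8686.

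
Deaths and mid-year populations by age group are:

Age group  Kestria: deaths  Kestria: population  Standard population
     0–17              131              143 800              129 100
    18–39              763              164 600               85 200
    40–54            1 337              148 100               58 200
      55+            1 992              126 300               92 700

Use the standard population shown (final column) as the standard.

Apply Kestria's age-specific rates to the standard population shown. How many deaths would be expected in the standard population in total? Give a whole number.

Age-specific rates per 1 000 for Kestria: 0.911, 4.635, 9.028, 15.772.
Expected deaths = Σ (standard pop × age-specific rate ÷ 1 000)
= 129 100×0.911/1 000 + 85 200×4.635/1 000 + 58 200×9.028/1 000 + 92 700×15.772/1 000
= 117.61 + 394.94 + 525.41 + 1462.06 = 2500.02.

2500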